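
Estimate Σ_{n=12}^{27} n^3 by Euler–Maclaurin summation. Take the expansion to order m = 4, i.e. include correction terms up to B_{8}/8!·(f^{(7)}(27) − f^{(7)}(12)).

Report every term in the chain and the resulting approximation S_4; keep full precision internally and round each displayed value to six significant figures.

The integral term ∫_12^27 x^3 dx = 127676.
½[f(12) + f(27)] = ½[1728.00 + 19683.0] = 10705.5.
Integral + boundary = 138382.
k=1: B_{2}/(2)! × [f^{(1)}(27) − f^{(1)}(12)] = 1/12 × (2187.00 − 432.000) = 146.250.
Partial sum through k=1: 138528.
k=2: B_{4}/(4)! × [f^{(3)}(27) − f^{(3)}(12)] = −1/720 × (6.00000 − 6.00000) = 0.00000.
Partial sum through k=2: 138528.
k=3: B_{6}/(6)! × [f^{(5)}(27) − f^{(5)}(12)] = 1/30240 × (0.00000 − 0.00000) = 0.00000.
Partial sum through k=3: 138528.
k=4: B_{8}/(8)! × [f^{(7)}(27) − f^{(7)}(12)] = −1/1209600 × (0.00000 − 0.00000) = 0.00000.

S_4 ≈ 138528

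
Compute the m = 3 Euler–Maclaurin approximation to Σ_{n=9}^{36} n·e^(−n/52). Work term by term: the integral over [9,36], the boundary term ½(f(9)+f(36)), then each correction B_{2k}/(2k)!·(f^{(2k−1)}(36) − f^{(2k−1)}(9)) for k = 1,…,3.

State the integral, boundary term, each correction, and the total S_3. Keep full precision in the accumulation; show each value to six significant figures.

The integral term ∫_9^36 x·e^(−x/52) dx = 377.962.
Endpoint term: (f(9) + f(36))/2 = (7.56966 + 18.0151)/2 = 12.7924.
Running total after boundary: 390.754.
k=1: B_{2}/(2)! × [f^{(1)}(36) − f^{(1)}(9)] = 1/12 × (0.153975 − 0.695503) = -0.0451273.
Running total after k=1: 390.709.
k=2: B_{4}/(4)! × [f^{(3)}(36) − f^{(3)}(9)] = −1/720 × (0.000427077 − 0.000879308) = 6.28099e-07.
Running total after k=2: 390.709.
k=3: B_{6}/(6)! × [f^{(5)}(36) − f^{(5)}(9)] = 1/30240 × (2.94826e-07 − 5.55253e-07) = -8.61199e-12.

S_3 ≈ 390.709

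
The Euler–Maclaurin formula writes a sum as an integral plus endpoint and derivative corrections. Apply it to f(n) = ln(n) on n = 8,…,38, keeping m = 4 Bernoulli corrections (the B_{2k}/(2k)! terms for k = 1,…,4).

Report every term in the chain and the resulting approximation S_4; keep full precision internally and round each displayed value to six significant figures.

Integral: ∫_8^38 ln(x) dx = 91.5927.
Endpoint term: (f(8) + f(38))/2 = (2.07944 + 3.63759)/2 = 2.85851.
So far: 94.4513.
k=1: B_{2}/(2)! × [f^{(1)}(38) − f^{(1)}(8)] = 1/12 × (0.0263158 − 0.125000) = -0.00822368.
After k=1: 94.4430.
k=2: B_{4}/(4)! × [f^{(3)}(38) − f^{(3)}(8)] = −1/720 × (3.64485e-05 − 0.00390625) = 5.37472e-06.
After k=2: 94.4430.
k=3: B_{6}/(6)! × [f^{(5)}(38) − f^{(5)}(8)] = 1/30240 × (3.02896e-07 − 0.000732422) = -2.42103e-08.
After k=3: 94.4430.
k=4: B_{8}/(8)! × [f^{(7)}(38) − f^{(7)}(8)] = −1/1209600 × (6.29285e-09 − 0.000343323) = 2.83826e-10.

S_4 ≈ 94.4430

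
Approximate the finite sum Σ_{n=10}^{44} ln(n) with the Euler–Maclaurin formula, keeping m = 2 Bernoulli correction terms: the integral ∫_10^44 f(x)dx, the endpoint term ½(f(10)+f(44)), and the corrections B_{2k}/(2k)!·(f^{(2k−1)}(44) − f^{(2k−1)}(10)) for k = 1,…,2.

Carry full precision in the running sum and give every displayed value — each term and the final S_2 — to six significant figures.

∫_10^44 ln(x) dx evaluates to 109.478.
Boundary: ½(f(10) + f(44)) = ½(2.30259 + 3.78419) = 3.04339.
So far: 112.522.
Correction k=1: B_{2}/2! · (f^{(1)}(44) − f^{(1)}(10)) = 1/12 · (0.0227273 − 0.100000) = -0.00643939.
Running total after k=1: 112.515.
Correction k=2: B_{4}/4! · (f^{(3)}(44) − f^{(3)}(10)) = −1/720 · (2.34786e-05 − 0.00200000) = 2.74517e-06.

S_2 ≈ 112.515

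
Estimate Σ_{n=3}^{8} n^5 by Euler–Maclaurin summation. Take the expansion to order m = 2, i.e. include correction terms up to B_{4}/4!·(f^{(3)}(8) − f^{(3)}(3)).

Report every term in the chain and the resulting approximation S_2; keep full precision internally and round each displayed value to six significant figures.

S_2 ≈ 61743.0

∫_3^8 x^5 dx evaluates to 43569.2.
½[f(3) + f(8)] = ½[243.000 + 32768.0] = 16505.5.
So far: 60074.7.
k=1: B_{2}/(2)! × [f^{(1)}(8) − f^{(1)}(3)] = 1/12 × (20480.0 − 405.000) = 1672.92.
Running total after k=1: 61747.6.
k=2: B_{4}/(4)! × [f^{(3)}(8) − f^{(3)}(3)] = −1/720 × (3840.00 − 540.000) = -4.58333.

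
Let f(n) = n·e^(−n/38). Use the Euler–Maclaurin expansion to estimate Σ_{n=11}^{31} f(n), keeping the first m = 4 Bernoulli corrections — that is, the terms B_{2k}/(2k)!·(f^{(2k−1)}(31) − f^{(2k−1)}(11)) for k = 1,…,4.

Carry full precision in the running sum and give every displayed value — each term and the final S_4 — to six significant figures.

∫_11^31 x·e^(−x/38) dx evaluates to 234.316.
Endpoint term: (f(11) + f(31))/2 = (8.23523 + 13.7110)/2 = 10.9731.
Running total after boundary: 245.289.
Correction k=1: B_{2}/2! · (f^{(1)}(31) − f^{(1)}(11)) = 1/12 · (0.0814745 − 0.531941) = -0.0375389.
After k=1: 245.251.
Correction k=2: B_{4}/4! · (f^{(3)}(31) − f^{(3)}(11)) = −1/720 · (0.000669013 − 0.00140530) = 1.02262e-06.
After k=2: 245.251.
Correction k=3: B_{6}/6! · (f^{(5)}(31) − f^{(5)}(11)) = 1/30240 · (8.87537e-07 − 1.69129e-06) = -2.65792e-11.
After k=3: 245.251.
Correction k=4: B_{8}/8! · (f^{(7)}(31) − f^{(7)}(11)) = −1/1209600 · (9.08427e-10 − 1.66855e-09) = 6.28406e-16.

S_4 ≈ 245.251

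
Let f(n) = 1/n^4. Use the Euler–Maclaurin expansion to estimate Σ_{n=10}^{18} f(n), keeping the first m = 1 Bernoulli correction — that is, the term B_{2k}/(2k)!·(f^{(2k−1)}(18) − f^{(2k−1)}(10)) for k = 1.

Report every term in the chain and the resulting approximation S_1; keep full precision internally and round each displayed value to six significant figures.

S_1 ≈ 0.000334097

∫_10^18 1/x^4 dx evaluates to 0.000276177.
Boundary: ½(f(10) + f(18)) = ½(0.000100000 + 9.52599e-06) = 5.47630e-05.
So far: 0.000330940.
k=1: B_{2}/(2)! × [f^{(1)}(18) − f^{(1)}(10)] = 1/12 × (-2.11689e-06 − (-4.00000e-05)) = 3.15693e-06.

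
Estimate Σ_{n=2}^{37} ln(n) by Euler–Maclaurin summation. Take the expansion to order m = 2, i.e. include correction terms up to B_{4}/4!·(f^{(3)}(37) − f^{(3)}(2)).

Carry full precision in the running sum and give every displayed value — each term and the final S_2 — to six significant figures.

S_2 ≈ 99.3306

The integral term ∫_2^37 ln(x) dx = 97.2177.
½[f(2) + f(37)] = ½[0.693147 + 3.61092] = 2.15203.
Integral + boundary = 99.3697.
Correction k=1: B_{2}/2! · (f^{(1)}(37) − f^{(1)}(2)) = 1/12 · (0.0270270 − 0.500000) = -0.0394144.
Partial sum through k=1: 99.3303.
Correction k=2: B_{4}/4! · (f^{(3)}(37) − f^{(3)}(2)) = −1/720 · (3.94843e-05 − 0.250000) = 0.000347167.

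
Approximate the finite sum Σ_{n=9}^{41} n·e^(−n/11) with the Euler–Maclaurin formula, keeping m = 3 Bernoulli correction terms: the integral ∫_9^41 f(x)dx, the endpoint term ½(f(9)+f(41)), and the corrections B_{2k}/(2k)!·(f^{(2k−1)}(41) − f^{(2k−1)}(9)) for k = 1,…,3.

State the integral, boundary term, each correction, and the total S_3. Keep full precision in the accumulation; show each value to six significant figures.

The integral term ∫_9^41 x·e^(−x/11) dx = 83.3099.
Endpoint term: (f(9) + f(41))/2 = (3.97110 + 0.986393)/2 = 2.47875.
Running total after boundary: 85.7887.
Correction k=1: B_{2}/2! · (f^{(1)}(41) − f^{(1)}(9)) = 1/12 · (-0.0656137 − 0.0802242) = -0.0121532.
Running total after k=1: 85.7765.
Correction k=2: B_{4}/4! · (f^{(3)}(41) − f^{(3)}(9)) = −1/720 · (-0.000144603 − 0.00795612) = 1.12510e-05.
Running total after k=2: 85.7765.
Correction k=3: B_{6}/6! · (f^{(5)}(41) − f^{(5)}(9)) = 1/30240 · (2.09137e-06 − 0.000126027) = -4.09839e-09.

S_3 ≈ 85.7765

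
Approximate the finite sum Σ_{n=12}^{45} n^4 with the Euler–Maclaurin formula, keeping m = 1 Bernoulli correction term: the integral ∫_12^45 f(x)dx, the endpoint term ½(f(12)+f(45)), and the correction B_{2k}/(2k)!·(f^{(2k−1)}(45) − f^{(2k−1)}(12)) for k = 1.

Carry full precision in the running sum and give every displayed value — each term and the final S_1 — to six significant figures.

Integral: ∫_12^45 x^4 dx = 3.68559e+07.
Boundary: ½(f(12) + f(45)) = ½(20736.0 + 4.10062e+06) = 2.06068e+06.
So far: 3.89165e+07.
Order-1 term: 1/12 · (364500 − 6912.00) = 29799.0.

S_1 ≈ 3.89463e+07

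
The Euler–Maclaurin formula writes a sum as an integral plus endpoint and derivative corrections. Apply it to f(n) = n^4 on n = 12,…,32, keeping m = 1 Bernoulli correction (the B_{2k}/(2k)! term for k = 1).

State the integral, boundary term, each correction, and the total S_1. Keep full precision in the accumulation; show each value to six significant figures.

S_1 ≈ 7.20612e+06

The integral term ∫_12^32 x^4 dx = 6.66112e+06.
Boundary: ½(f(12) + f(32)) = ½(20736.0 + 1.04858e+06) = 534656.
So far: 7.19578e+06.
Order-1 term: 1/12 · (131072 − 6912.00) = 10346.7.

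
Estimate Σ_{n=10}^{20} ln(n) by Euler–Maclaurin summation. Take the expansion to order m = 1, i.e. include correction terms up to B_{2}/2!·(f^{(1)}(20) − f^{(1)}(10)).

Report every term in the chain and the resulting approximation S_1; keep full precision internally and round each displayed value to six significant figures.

The integral term ∫_10^20 ln(x) dx = 26.8888.
Boundary: ½(f(10) + f(20)) = ½(2.30259 + 2.99573) = 2.64916.
So far: 29.5380.
Correction k=1: B_{2}/2! · (f^{(1)}(20) − f^{(1)}(10)) = 1/12 · (0.0500000 − 0.100000) = -0.00416667.

S_1 ≈ 29.5338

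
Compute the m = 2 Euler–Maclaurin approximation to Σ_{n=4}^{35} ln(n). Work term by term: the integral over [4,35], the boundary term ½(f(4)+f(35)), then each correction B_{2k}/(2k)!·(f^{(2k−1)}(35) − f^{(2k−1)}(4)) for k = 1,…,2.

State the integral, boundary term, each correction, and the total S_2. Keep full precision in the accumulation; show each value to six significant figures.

The integral term ∫_4^35 ln(x) dx = 87.8920.
Boundary: ½(f(4) + f(35)) = ½(1.38629 + 3.55535) = 2.47082.
Integral + boundary = 90.3628.
Correction k=1: B_{2}/2! · (f^{(1)}(35) − f^{(1)}(4)) = 1/12 · (0.0285714 − 0.250000) = -0.0184524.
Partial sum through k=1: 90.3444.
Correction k=2: B_{4}/4! · (f^{(3)}(35) − f^{(3)}(4)) = −1/720 · (4.66472e-05 − 0.0312500) = 4.33380e-05.

S_2 ≈ 90.3444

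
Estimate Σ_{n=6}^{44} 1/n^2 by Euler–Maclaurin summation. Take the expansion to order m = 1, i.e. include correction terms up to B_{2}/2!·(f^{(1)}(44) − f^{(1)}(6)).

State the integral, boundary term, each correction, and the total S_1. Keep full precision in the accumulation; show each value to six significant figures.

S_1 ≈ 0.158856

Integral: ∫_6^44 1/x^2 dx = 0.143939.
Boundary: ½(f(6) + f(44)) = ½(0.0277778 + 0.000516529) = 0.0141472.
Running total after boundary: 0.158087.
k=1: B_{2}/(2)! × [f^{(1)}(44) − f^{(1)}(6)] = 1/12 × (-2.34786e-05 − (-0.00925926)) = 0.000769648.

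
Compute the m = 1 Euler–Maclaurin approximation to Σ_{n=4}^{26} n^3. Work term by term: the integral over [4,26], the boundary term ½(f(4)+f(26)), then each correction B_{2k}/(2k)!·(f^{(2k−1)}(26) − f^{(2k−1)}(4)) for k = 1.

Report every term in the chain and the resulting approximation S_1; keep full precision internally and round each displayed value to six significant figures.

S_1 ≈ 123165

∫_4^26 x^3 dx evaluates to 114180.
Boundary: ½(f(4) + f(26)) = ½(64.0000 + 17576.0) = 8820.00.
Integral + boundary = 123000.
Correction k=1: B_{2}/2! · (f^{(1)}(26) − f^{(1)}(4)) = 1/12 · (2028.00 − 48.0000) = 165.000.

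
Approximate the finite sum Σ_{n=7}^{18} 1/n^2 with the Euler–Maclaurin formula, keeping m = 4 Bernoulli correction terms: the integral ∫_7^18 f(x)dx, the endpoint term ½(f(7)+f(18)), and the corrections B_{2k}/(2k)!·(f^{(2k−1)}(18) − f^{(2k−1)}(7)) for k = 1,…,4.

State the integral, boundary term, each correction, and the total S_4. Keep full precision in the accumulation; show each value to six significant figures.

∫_7^18 1/x^2 dx evaluates to 0.0873016.
½[f(7) + f(18)] = ½[0.0204082 + 0.00308642] = 0.0117473.
Integral + boundary = 0.0990489.
Order-1 term: 1/12 · (-0.000342936 − (-0.00583090)) = 0.000457331.
After k=1: 0.0995062.
Order-2 term: −1/720 · (-1.27013e-05 − (-0.00142798)) = -1.96566e-06.
After k=2: 0.0995042.
Order-3 term: 1/30240 · (-1.17605e-06 − (-0.000874271)) = 2.88722e-08.
After k=3: 0.0995043.
Order-4 term: −1/1209600 · (-2.03268e-07 − (-0.000999167)) = -8.25863e-10.

S_4 ≈ 0.0995043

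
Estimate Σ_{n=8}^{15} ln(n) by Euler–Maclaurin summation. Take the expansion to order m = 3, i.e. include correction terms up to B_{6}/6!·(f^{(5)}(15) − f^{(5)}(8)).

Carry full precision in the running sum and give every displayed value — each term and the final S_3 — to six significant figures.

S_3 ≈ 19.3741

Integral: ∫_8^15 ln(x) dx = 16.9852.
½[f(8) + f(15)] = ½[2.07944 + 2.70805] = 2.39375.
Integral + boundary = 19.3790.
Order-1 term: 1/12 · (0.0666667 − 0.125000) = -0.00486111.
Partial sum through k=1: 19.3741.
Order-2 term: −1/720 · (0.000592593 − 0.00390625) = 4.60230e-06.
Partial sum through k=2: 19.3741.
Order-3 term: 1/30240 · (3.16049e-05 − 0.000732422) = -2.31752e-08.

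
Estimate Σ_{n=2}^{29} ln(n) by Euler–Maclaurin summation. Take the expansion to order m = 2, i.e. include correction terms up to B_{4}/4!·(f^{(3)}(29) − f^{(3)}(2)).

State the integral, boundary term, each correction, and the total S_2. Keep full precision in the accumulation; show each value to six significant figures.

S_2 ≈ 71.2571

Integral: ∫_2^29 ln(x) dx = 69.2653.
½[f(2) + f(29)] = ½[0.693147 + 3.36730] = 2.03022.
Running total after boundary: 71.2955.
Correction k=1: B_{2}/2! · (f^{(1)}(29) − f^{(1)}(2)) = 1/12 · (0.0344828 − 0.500000) = -0.0387931.
Partial sum through k=1: 71.2567.
Correction k=2: B_{4}/4! · (f^{(3)}(29) − f^{(3)}(2)) = −1/720 · (8.20042e-05 − 0.250000) = 0.000347108.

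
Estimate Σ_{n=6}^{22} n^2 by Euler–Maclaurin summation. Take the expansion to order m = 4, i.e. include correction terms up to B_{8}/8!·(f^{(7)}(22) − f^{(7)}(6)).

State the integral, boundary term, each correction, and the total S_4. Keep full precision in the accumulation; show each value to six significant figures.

Integral: ∫_6^22 x^2 dx = 3477.33.
Endpoint term: (f(6) + f(22))/2 = (36.0000 + 484.000)/2 = 260.000.
So far: 3737.33.
Correction k=1: B_{2}/2! · (f^{(1)}(22) − f^{(1)}(6)) = 1/12 · (44.0000 − 12.0000) = 2.66667.
Running total after k=1: 3740.00.
Correction k=2: B_{4}/4! · (f^{(3)}(22) − f^{(3)}(6)) = −1/720 · (0.00000 − 0.00000) = 0.00000.
Running total after k=2: 3740.00.
Correction k=3: B_{6}/6! · (f^{(5)}(22) − f^{(5)}(6)) = 1/30240 · (0.00000 − 0.00000) = 0.00000.
Running total after k=3: 3740.00.
Correction k=4: B_{8}/8! · (f^{(7)}(22) − f^{(7)}(6)) = −1/1209600 · (0.00000 − 0.00000) = 0.00000.

S_4 ≈ 3740.00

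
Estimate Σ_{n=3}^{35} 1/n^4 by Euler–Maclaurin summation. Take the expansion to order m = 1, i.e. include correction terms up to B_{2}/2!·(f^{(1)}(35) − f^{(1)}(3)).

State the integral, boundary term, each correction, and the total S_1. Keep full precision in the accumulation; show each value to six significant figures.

Integral: ∫_3^35 1/x^4 dx = 0.0123379.
Endpoint term: (f(3) + f(35))/2 = (0.0123457 + 6.66389e-07)/2 = 0.00617317.
Integral + boundary = 0.0185111.
Order-1 term: 1/12 · (-7.61587e-08 − (-0.0164609)) = 0.00137174.

S_1 ≈ 0.0198828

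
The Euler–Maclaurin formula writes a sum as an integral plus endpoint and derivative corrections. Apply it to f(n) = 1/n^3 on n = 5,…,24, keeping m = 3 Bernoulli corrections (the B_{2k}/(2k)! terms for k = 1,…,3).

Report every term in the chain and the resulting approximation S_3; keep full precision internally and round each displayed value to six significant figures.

S_3 ≈ 0.0235622

The integral term ∫_5^24 1/x^3 dx = 0.0191319.
Boundary: ½(f(5) + f(24)) = ½(0.00800000 + 7.23380e-05) = 0.00403617.
Integral + boundary = 0.0231681.
k=1: B_{2}/(2)! × [f^{(1)}(24) − f^{(1)}(5)] = 1/12 × (-9.04225e-06 − (-0.00480000)) = 0.000399246.
Running total after k=1: 0.0235674.
k=2: B_{4}/(4)! × [f^{(3)}(24) − f^{(3)}(5)] = −1/720 × (-3.13967e-07 − (-0.00384000)) = -5.33290e-06.
Running total after k=2: 0.0235620.
k=3: B_{6}/(6)! × [f^{(5)}(24) − f^{(5)}(5)] = 1/30240 × (-2.28934e-08 − (-0.00645120)) = 2.13333e-07.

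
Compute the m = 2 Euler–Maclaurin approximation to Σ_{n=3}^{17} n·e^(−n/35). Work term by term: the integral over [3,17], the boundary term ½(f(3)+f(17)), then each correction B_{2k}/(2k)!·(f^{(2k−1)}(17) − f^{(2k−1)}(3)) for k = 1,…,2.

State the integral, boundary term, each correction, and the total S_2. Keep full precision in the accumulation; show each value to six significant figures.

S_2 ≈ 107.543

The integral term ∫_3^17 x·e^(−x/35) dx = 100.980.
Endpoint term: (f(3) + f(17))/2 = (2.75357 + 10.4594)/2 = 6.60647.
So far: 107.587.
Correction k=1: B_{2}/2! · (f^{(1)}(17) − f^{(1)}(3)) = 1/12 · (0.316418 − 0.839183) = -0.0435637.
Partial sum through k=1: 107.543.
Correction k=2: B_{4}/4! · (f^{(3)}(17) − f^{(3)}(3)) = −1/720 · (0.00126280 − 0.00218359) = 1.27887e-06.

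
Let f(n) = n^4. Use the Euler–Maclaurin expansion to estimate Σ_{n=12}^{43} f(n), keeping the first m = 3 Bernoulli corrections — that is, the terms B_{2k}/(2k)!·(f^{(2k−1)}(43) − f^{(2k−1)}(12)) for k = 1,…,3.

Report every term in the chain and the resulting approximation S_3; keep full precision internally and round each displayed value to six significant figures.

Integral: ∫_12^43 x^4 dx = 2.93519e+07.
½[f(12) + f(43)] = ½[20736.0 + 3.41880e+06] = 1.71977e+06.
Integral + boundary = 3.10717e+07.
Order-1 term: 1/12 · (318028 − 6912.00) = 25926.3.
After k=1: 3.10976e+07.
Order-2 term: −1/720 · (1032.00 − 288.000) = -1.03333.
After k=2: 3.10976e+07.
Order-3 term: 1/30240 · (0.00000 − 0.00000) = 0.00000.

S_3 ≈ 3.10976e+07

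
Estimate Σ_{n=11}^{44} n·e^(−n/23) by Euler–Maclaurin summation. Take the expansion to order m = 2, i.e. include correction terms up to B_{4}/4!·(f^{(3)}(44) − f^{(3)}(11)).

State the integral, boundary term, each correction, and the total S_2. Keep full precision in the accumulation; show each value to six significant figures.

S_2 ≈ 263.851

The integral term ∫_11^44 x·e^(−x/23) dx = 257.232.
Boundary: ½(f(11) + f(44)) = ½(6.81847 + 6.49574) = 6.65710.
Integral + boundary = 263.890.
Order-1 term: 1/12 · (-0.134793 − 0.323405) = -0.0381832.
After k=1: 263.851.
Order-2 term: −1/720 · (0.000303342 − 0.00295487) = 3.68268e-06.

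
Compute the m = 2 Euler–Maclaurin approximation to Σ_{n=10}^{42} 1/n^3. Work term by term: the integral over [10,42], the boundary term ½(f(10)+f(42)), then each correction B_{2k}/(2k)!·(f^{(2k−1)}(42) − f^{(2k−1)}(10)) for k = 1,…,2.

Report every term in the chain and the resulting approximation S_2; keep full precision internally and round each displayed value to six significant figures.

Integral: ∫_10^42 1/x^3 dx = 0.00471655.
½[f(10) + f(42)] = ½[0.00100000 + 1.34975e-05] = 0.000506749.
So far: 0.00522330.
Order-1 term: 1/12 · (-9.64104e-07 − (-0.000300000)) = 2.49197e-05.
After k=1: 0.00524822.
Order-2 term: −1/720 · (-1.09309e-08 − (-6.00000e-05)) = -8.33182e-08.

S_2 ≈ 0.00524814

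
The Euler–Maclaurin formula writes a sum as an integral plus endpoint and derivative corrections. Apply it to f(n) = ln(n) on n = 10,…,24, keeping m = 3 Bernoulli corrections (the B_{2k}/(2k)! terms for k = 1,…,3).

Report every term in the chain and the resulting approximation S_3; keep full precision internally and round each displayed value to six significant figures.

The integral term ∫_10^24 ln(x) dx = 39.2474.
Boundary: ½(f(10) + f(24)) = ½(2.30259 + 3.17805) = 2.74032.
Running total after boundary: 41.9878.
Correction k=1: B_{2}/2! · (f^{(1)}(24) − f^{(1)}(10)) = 1/12 · (0.0416667 − 0.100000) = -0.00486111.
Running total after k=1: 41.9829.
Correction k=2: B_{4}/4! · (f^{(3)}(24) − f^{(3)}(10)) = −1/720 · (0.000144676 − 0.00200000) = 2.57684e-06.
Running total after k=2: 41.9829.
Correction k=3: B_{6}/6! · (f^{(5)}(24) − f^{(5)}(10)) = 1/30240 · (3.01408e-06 − 0.000240000) = -7.83684e-09.

S_3 ≈ 41.9829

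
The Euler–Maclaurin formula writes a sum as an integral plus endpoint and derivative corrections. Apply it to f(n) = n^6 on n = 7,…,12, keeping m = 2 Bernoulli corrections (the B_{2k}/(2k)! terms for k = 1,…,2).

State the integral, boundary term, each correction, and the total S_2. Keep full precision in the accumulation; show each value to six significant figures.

S_2 ≈ 6.66878e+06

∫_7^12 x^6 dx evaluates to 5.00118e+06.
Endpoint term: (f(7) + f(12))/2 = (117649 + 2.98598e+06)/2 = 1.55182e+06.
Running total after boundary: 6.55300e+06.
k=1: B_{2}/(2)! × [f^{(1)}(12) − f^{(1)}(7)] = 1/12 × (1.49299e+06 − 100842) = 116012.
Partial sum through k=1: 6.66901e+06.
k=2: B_{4}/(4)! × [f^{(3)}(12) − f^{(3)}(7)] = −1/720 × (207360 − 41160.0) = -230.833.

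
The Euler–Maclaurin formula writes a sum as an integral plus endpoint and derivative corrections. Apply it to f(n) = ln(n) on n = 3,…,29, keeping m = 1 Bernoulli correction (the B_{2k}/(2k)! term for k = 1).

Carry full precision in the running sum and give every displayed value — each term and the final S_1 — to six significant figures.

S_1 ≈ 70.5638

∫_3^29 ln(x) dx evaluates to 68.3557.
½[f(3) + f(29)] = ½[1.09861 + 3.36730] = 2.23295.
So far: 70.5887.
Order-1 term: 1/12 · (0.0344828 − 0.333333) = -0.0249042.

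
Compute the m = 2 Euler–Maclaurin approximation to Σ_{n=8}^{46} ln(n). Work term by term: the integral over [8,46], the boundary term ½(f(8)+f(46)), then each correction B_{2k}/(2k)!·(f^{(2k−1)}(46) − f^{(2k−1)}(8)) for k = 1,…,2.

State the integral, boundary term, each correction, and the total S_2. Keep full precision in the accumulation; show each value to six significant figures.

S_2 ≈ 124.427

The integral term ∫_8^46 ln(x) dx = 121.482.
½[f(8) + f(46)] = ½[2.07944 + 3.82864] = 2.95404.
Running total after boundary: 124.436.
Correction k=1: B_{2}/2! · (f^{(1)}(46) − f^{(1)}(8)) = 1/12 · (0.0217391 − 0.125000) = -0.00860507.
After k=1: 124.427.
Correction k=2: B_{4}/4! · (f^{(3)}(46) − f^{(3)}(8)) = −1/720 · (2.05474e-05 − 0.00390625) = 5.39681e-06.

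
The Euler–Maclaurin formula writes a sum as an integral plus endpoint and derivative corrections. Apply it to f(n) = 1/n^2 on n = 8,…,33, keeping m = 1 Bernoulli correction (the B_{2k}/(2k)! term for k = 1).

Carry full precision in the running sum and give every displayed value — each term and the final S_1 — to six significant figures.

The integral term ∫_8^33 1/x^2 dx = 0.0946970.
Boundary: ½(f(8) + f(33)) = ½(0.0156250 + 0.000918274) = 0.00827164.
Integral + boundary = 0.102969.
Order-1 term: 1/12 · (-5.56529e-05 − (-0.00390625)) = 0.000320883.

S_1 ≈ 0.103289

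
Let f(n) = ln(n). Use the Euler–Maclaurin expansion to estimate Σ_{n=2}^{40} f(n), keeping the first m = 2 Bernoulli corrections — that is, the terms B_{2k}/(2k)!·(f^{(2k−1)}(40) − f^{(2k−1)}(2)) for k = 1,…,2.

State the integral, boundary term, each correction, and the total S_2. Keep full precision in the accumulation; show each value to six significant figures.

S_2 ≈ 110.321

∫_2^40 ln(x) dx evaluates to 108.169.
Boundary: ½(f(2) + f(40)) = ½(0.693147 + 3.68888) = 2.19101.
Running total after boundary: 110.360.
Correction k=1: B_{2}/2! · (f^{(1)}(40) − f^{(1)}(2)) = 1/12 · (0.0250000 − 0.500000) = -0.0395833.
After k=1: 110.320.
Correction k=2: B_{4}/4! · (f^{(3)}(40) − f^{(3)}(2)) = −1/720 · (3.12500e-05 − 0.250000) = 0.000347179.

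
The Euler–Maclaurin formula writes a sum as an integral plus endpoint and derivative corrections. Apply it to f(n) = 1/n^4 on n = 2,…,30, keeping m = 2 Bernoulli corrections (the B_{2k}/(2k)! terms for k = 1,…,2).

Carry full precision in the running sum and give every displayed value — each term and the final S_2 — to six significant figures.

S_2 ≈ 0.0820195

The integral term ∫_2^30 1/x^4 dx = 0.0416543.
½[f(2) + f(30)] = ½[0.0625000 + 1.23457e-06] = 0.0312506.
So far: 0.0729049.
Correction k=1: B_{2}/2! · (f^{(1)}(30) − f^{(1)}(2)) = 1/12 · (-1.64609e-07 − (-0.125000)) = 0.0104167.
Partial sum through k=1: 0.0833216.
Correction k=2: B_{4}/4! · (f^{(3)}(30) − f^{(3)}(2)) = −1/720 · (-5.48697e-09 − (-0.937500)) = -0.00130208.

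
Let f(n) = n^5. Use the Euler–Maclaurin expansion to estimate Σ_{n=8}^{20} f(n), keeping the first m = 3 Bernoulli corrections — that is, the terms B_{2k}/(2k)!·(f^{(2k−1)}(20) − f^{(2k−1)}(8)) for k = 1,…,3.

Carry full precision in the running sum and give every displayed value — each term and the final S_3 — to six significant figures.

S_3 ≈ 1.23043e+07

The integral term ∫_8^20 x^5 dx = 1.06230e+07.
Endpoint term: (f(8) + f(20))/2 = (32768.0 + 3.20000e+06)/2 = 1.61638e+06.
Integral + boundary = 1.22394e+07.
k=1: B_{2}/(2)! × [f^{(1)}(20) − f^{(1)}(8)] = 1/12 × (800000 − 20480.0) = 64960.0.
Running total after k=1: 1.23043e+07.
k=2: B_{4}/(4)! × [f^{(3)}(20) − f^{(3)}(8)] = −1/720 × (24000.0 − 3840.00) = -28.0000.
Running total after k=2: 1.23043e+07.
k=3: B_{6}/(6)! × [f^{(5)}(20) − f^{(5)}(8)] = 1/30240 × (120.000 − 120.000) = 0.00000.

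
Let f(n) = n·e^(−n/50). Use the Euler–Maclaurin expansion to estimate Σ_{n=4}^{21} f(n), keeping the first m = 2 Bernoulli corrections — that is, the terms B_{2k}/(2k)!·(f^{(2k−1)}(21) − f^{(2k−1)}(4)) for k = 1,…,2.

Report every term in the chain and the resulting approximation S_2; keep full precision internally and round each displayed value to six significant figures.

S_2 ≈ 168.604

The integral term ∫_4^21 x·e^(−x/50) dx = 159.898.
Endpoint term: (f(4) + f(21))/2 = (3.69247 + 13.7980)/2 = 8.74522.
So far: 168.643.
k=1: B_{2}/(2)! × [f^{(1)}(21) − f^{(1)}(4)] = 1/12 × (0.381087 − 0.849267) = -0.0390150.
Running total after k=1: 168.604.
k=2: B_{4}/(4)! × [f^{(3)}(21) − f^{(3)}(4)] = −1/720 × (0.000678072 − 0.00107820) = 5.55733e-07.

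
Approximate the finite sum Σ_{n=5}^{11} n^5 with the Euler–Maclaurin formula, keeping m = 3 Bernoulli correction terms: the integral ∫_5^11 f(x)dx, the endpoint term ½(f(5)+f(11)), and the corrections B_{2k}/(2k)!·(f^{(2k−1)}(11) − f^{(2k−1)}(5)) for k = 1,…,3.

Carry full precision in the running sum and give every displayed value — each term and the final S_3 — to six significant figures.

S_3 ≈ 380576

Integral: ∫_5^11 x^5 dx = 292656.
½[f(5) + f(11)] = ½[3125.00 + 161051] = 82088.0.
Running total after boundary: 374744.
k=1: B_{2}/(2)! × [f^{(1)}(11) − f^{(1)}(5)] = 1/12 × (73205.0 − 3125.00) = 5840.00.
Partial sum through k=1: 380584.
k=2: B_{4}/(4)! × [f^{(3)}(11) − f^{(3)}(5)] = −1/720 × (7260.00 − 1500.00) = -8.00000.
Partial sum through k=2: 380576.
k=3: B_{6}/(6)! × [f^{(5)}(11) − f^{(5)}(5)] = 1/30240 × (120.000 − 120.000) = 0.00000.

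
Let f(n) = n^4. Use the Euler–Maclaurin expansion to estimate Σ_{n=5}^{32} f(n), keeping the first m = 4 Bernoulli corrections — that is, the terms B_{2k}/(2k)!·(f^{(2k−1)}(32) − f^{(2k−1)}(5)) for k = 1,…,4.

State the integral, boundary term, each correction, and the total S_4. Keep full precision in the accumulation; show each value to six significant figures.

S_4 ≈ 7.24574e+06

∫_5^32 x^4 dx evaluates to 6.71026e+06.
Endpoint term: (f(5) + f(32))/2 = (625.000 + 1.04858e+06)/2 = 524600.
Running total after boundary: 7.23486e+06.
Order-1 term: 1/12 · (131072 − 500.000) = 10881.0.
After k=1: 7.24574e+06.
Order-2 term: −1/720 · (768.000 − 120.000) = -0.900000.
After k=2: 7.24574e+06.
Order-3 term: 1/30240 · (0.00000 − 0.00000) = 0.00000.
After k=3: 7.24574e+06.
Order-4 term: −1/1209600 · (0.00000 − 0.00000) = 0.00000.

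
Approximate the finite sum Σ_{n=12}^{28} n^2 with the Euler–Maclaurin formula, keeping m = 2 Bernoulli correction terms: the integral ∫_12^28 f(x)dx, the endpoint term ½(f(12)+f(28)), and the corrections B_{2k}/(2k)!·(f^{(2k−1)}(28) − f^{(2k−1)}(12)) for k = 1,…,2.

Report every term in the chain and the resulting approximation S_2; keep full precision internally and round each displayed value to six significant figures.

The integral term ∫_12^28 x^2 dx = 6741.33.
Boundary: ½(f(12) + f(28)) = ½(144.000 + 784.000) = 464.000.
Running total after boundary: 7205.33.
Order-1 term: 1/12 · (56.0000 − 24.0000) = 2.66667.
Running total after k=1: 7208.00.
Order-2 term: −1/720 · (0.00000 − 0.00000) = 0.00000.

S_2 ≈ 7208.00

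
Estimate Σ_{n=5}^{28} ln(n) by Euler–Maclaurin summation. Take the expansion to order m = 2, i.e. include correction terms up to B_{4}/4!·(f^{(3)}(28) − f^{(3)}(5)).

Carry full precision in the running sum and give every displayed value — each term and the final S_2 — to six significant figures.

∫_5^28 ln(x) dx evaluates to 62.2545.
Boundary: ½(f(5) + f(28)) = ½(1.60944 + 3.33220) = 2.47082.
So far: 64.7254.
Correction k=1: B_{2}/2! · (f^{(1)}(28) − f^{(1)}(5)) = 1/12 · (0.0357143 − 0.200000) = -0.0136905.
Running total after k=1: 64.7117.
Correction k=2: B_{4}/4! · (f^{(3)}(28) − f^{(3)}(5)) = −1/720 · (9.11079e-05 − 0.0160000) = 2.20957e-05.

S_2 ≈ 64.7117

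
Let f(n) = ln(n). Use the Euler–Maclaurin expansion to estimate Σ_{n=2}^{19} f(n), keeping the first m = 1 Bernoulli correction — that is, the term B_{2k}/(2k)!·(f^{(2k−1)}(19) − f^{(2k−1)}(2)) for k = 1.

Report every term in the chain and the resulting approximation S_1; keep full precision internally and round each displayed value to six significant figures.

S_1 ≈ 39.3396

∫_2^19 ln(x) dx evaluates to 37.5580.
½[f(2) + f(19)] = ½[0.693147 + 2.94444] = 1.81879.
So far: 39.3768.
Order-1 term: 1/12 · (0.0526316 − 0.500000) = -0.0372807.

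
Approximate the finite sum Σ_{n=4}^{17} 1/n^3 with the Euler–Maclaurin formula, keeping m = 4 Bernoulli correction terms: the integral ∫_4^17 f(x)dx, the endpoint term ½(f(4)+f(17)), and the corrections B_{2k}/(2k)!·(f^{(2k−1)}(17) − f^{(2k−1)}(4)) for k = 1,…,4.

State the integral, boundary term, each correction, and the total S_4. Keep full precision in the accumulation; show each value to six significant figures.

∫_4^17 1/x^3 dx evaluates to 0.0295199.
½[f(4) + f(17)] = ½[0.0156250 + 0.000203542] = 0.00791427.
Running total after boundary: 0.0374342.
Order-1 term: 1/12 · (-3.59191e-05 − (-0.0117188)) = 0.000973569.
Partial sum through k=1: 0.0384077.
Order-2 term: −1/720 · (-2.48575e-06 − (-0.0146484)) = -2.03416e-05.
Partial sum through k=2: 0.0383874.
Order-3 term: 1/30240 · (-3.61251e-07 − (-0.0384521)) = 1.27155e-06.
Partial sum through k=3: 0.0383887.
Order-4 term: −1/1209600 · (-9.00003e-08 − (-0.173035)) = -1.43051e-07.

S_4 ≈ 0.0383885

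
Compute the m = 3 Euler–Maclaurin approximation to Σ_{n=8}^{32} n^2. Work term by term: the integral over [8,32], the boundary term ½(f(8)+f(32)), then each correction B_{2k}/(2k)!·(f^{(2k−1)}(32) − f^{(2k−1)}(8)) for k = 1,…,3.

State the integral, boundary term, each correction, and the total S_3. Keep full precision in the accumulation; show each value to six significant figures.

∫_8^32 x^2 dx evaluates to 10752.0.
½[f(8) + f(32)] = ½[64.0000 + 1024.00] = 544.000.
So far: 11296.0.
Correction k=1: B_{2}/2! · (f^{(1)}(32) − f^{(1)}(8)) = 1/12 · (64.0000 − 16.0000) = 4.00000.
Running total after k=1: 11300.0.
Correction k=2: B_{4}/4! · (f^{(3)}(32) − f^{(3)}(8)) = −1/720 · (0.00000 − 0.00000) = 0.00000.
Running total after k=2: 11300.0.
Correction k=3: B_{6}/6! · (f^{(5)}(32) − f^{(5)}(8)) = 1/30240 · (0.00000 − 0.00000) = 0.00000.

S_3 ≈ 11300.0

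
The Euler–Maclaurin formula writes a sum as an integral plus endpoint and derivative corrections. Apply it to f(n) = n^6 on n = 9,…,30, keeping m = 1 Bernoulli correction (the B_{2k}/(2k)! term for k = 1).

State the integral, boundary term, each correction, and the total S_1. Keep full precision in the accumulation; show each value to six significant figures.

S_1 ≈ 3.50049e+09

∫_9^30 x^6 dx evaluates to 3.12360e+09.
Boundary: ½(f(9) + f(30)) = ½(531441 + 7.29000e+08) = 3.64766e+08.
Running total after boundary: 3.48837e+09.
k=1: B_{2}/(2)! × [f^{(1)}(30) − f^{(1)}(9)] = 1/12 × (1.45800e+08 − 354294) = 1.21205e+07.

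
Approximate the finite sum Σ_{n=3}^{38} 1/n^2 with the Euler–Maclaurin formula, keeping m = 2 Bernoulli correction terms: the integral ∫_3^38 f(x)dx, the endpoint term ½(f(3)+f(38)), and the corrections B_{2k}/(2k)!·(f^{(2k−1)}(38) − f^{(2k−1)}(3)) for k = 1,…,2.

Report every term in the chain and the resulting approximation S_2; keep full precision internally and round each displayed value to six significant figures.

S_2 ≈ 0.368952

Integral: ∫_3^38 1/x^2 dx = 0.307018.
½[f(3) + f(38)] = ½[0.111111 + 0.000692521] = 0.0559018.
Integral + boundary = 0.362919.
k=1: B_{2}/(2)! × [f^{(1)}(38) − f^{(1)}(3)] = 1/12 × (-3.64485e-05 − (-0.0740741)) = 0.00616980.
Partial sum through k=1: 0.369089.
k=2: B_{4}/(4)! × [f^{(3)}(38) − f^{(3)}(3)] = −1/720 × (-3.02896e-07 − (-0.0987654)) = -0.000137174.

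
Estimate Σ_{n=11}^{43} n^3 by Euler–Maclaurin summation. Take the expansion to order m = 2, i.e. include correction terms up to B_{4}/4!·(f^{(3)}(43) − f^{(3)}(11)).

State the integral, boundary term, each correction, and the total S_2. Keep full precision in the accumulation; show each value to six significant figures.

S_2 ≈ 891891

∫_11^43 x^3 dx evaluates to 851040.
Boundary: ½(f(11) + f(43)) = ½(1331.00 + 79507.0) = 40419.0.
Integral + boundary = 891459.
Order-1 term: 1/12 · (5547.00 − 363.000) = 432.000.
Running total after k=1: 891891.
Order-2 term: −1/720 · (6.00000 − 6.00000) = 0.00000.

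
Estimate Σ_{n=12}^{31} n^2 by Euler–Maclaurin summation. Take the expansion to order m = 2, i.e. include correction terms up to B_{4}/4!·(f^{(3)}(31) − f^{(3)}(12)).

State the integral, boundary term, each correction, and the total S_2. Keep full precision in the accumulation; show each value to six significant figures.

S_2 ≈ 9910.00

The integral term ∫_12^31 x^2 dx = 9354.33.
½[f(12) + f(31)] = ½[144.000 + 961.000] = 552.500.
So far: 9906.83.
Correction k=1: B_{2}/2! · (f^{(1)}(31) − f^{(1)}(12)) = 1/12 · (62.0000 − 24.0000) = 3.16667.
Partial sum through k=1: 9910.00.
Correction k=2: B_{4}/4! · (f^{(3)}(31) − f^{(3)}(12)) = −1/720 · (0.00000 − 0.00000) = 0.00000.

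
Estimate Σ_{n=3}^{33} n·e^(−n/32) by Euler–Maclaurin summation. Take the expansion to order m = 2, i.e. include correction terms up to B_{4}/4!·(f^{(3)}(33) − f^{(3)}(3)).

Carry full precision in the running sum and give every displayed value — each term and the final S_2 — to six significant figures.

S_2 ≈ 285.304

Integral: ∫_3^33 x·e^(−x/32) dx = 278.125.
½[f(3) + f(33)] = ½[2.73153 + 11.7665] = 7.24902.
So far: 285.374.
Order-1 term: 1/12 · (-0.0111425 − 0.825150) = -0.0696910.
After k=1: 285.304.
Order-2 term: −1/720 · (0.000685527 − 0.00258415) = 2.63698e-06.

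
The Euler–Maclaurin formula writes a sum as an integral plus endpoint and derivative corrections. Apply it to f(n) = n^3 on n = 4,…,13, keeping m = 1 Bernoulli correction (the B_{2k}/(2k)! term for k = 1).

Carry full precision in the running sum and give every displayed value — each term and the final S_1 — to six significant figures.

S_1 ≈ 8245.00

The integral term ∫_4^13 x^3 dx = 7076.25.
Boundary: ½(f(4) + f(13)) = ½(64.0000 + 2197.00) = 1130.50.
Integral + boundary = 8206.75.
k=1: B_{2}/(2)! × [f^{(1)}(13) − f^{(1)}(4)] = 1/12 × (507.000 − 48.0000) = 38.2500.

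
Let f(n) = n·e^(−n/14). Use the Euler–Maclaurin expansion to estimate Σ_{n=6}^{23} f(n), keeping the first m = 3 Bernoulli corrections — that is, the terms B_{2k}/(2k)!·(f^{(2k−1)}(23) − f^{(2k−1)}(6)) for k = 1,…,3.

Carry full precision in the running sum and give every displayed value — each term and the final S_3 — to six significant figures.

The integral term ∫_6^23 x·e^(−x/14) dx = 82.2080.
Endpoint term: (f(6) + f(23))/2 = (3.90863 + 4.44881)/2 = 4.17872.
Running total after boundary: 86.3867.
k=1: B_{2}/(2)! × [f^{(1)}(23) − f^{(1)}(6)] = 1/12 × (-0.124346 − 0.372251) = -0.0413830.
After k=1: 86.3453.
k=2: B_{4}/(4)! × [f^{(3)}(23) − f^{(3)}(6)] = −1/720 × (0.00133932 − 0.00854658) = 1.00101e-05.
After k=2: 86.3453.
k=3: B_{6}/(6)! × [f^{(5)}(23) − f^{(5)}(6)] = 1/30240 × (1.69034e-05 − 7.75200e-05) = -2.00452e-09.

S_3 ≈ 86.3453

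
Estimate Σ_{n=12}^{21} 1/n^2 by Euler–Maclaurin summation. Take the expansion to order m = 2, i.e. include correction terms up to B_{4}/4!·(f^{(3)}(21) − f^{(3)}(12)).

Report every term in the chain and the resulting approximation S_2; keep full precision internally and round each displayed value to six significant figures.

Integral: ∫_12^21 1/x^2 dx = 0.0357143.
Endpoint term: (f(12) + f(21))/2 = (0.00694444 + 0.00226757)/2 = 0.00460601.
Integral + boundary = 0.0403203.
k=1: B_{2}/(2)! × [f^{(1)}(21) − f^{(1)}(12)] = 1/12 × (-0.000215959 − (-0.00115741)) = 7.84540e-05.
Running total after k=1: 0.0403987.
k=2: B_{4}/(4)! × [f^{(3)}(21) − f^{(3)}(12)] = −1/720 × (-5.87645e-06 − (-9.64506e-05)) = -1.25797e-07.

S_2 ≈ 0.0403986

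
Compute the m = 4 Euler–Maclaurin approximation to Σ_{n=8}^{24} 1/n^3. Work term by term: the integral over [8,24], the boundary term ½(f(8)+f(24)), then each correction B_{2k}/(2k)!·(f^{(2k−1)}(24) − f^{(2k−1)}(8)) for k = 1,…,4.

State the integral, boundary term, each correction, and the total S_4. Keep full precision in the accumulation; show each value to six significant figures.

The integral term ∫_8^24 1/x^3 dx = 0.00694444.
Endpoint term: (f(8) + f(24))/2 = (0.00195312 + 7.23380e-05)/2 = 0.00101273.
Integral + boundary = 0.00795718.
Order-1 term: 1/12 · (-9.04225e-06 − (-0.000732422)) = 6.02816e-05.
Running total after k=1: 0.00801746.
Order-2 term: −1/720 · (-3.13967e-07 − (-0.000228882)) = -3.17455e-07.
Running total after k=2: 0.00801714.
Order-3 term: 1/30240 · (-2.28934e-08 − (-0.000150204)) = 4.96630e-09.
Running total after k=3: 0.00801715.
Order-4 term: −1/1209600 · (-2.86168e-09 − (-0.000168979)) = -1.39696e-10.

S_4 ≈ 0.00801714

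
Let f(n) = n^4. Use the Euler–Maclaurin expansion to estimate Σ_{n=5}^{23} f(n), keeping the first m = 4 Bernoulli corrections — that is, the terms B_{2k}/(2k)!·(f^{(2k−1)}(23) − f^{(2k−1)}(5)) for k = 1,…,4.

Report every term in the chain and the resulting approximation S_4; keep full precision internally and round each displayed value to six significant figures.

S_4 ≈ 1.43089e+06

∫_5^23 x^4 dx evaluates to 1.28664e+06.
½[f(5) + f(23)] = ½[625.000 + 279841] = 140233.
So far: 1.42688e+06.
Order-1 term: 1/12 · (48668.0 − 500.000) = 4014.00.
Running total after k=1: 1.43089e+06.
Order-2 term: −1/720 · (552.000 − 120.000) = -0.600000.
Running total after k=2: 1.43089e+06.
Order-3 term: 1/30240 · (0.00000 − 0.00000) = 0.00000.
Running total after k=3: 1.43089e+06.
Order-4 term: −1/1209600 · (0.00000 − 0.00000) = 0.00000.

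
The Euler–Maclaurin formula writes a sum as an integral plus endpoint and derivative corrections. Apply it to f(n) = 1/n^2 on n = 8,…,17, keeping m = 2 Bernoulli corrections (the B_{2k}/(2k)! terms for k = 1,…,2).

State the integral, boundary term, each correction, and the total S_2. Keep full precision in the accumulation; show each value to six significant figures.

S_2 ≈ 0.0760097

∫_8^17 1/x^2 dx evaluates to 0.0661765.
Endpoint term: (f(8) + f(17))/2 = (0.0156250 + 0.00346021)/2 = 0.00954260.
Running total after boundary: 0.0757191.
Correction k=1: B_{2}/2! · (f^{(1)}(17) − f^{(1)}(8)) = 1/12 · (-0.000407083 − (-0.00390625)) = 0.000291597.
Partial sum through k=1: 0.0760107.
Correction k=2: B_{4}/4! · (f^{(3)}(17) − f^{(3)}(8)) = −1/720 · (-1.69031e-05 − (-0.000732422)) = -9.93776e-07.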